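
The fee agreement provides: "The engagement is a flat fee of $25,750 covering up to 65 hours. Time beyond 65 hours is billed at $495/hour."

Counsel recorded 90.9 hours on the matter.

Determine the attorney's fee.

Flat fee: $25,750.00
Excess hours: 90.9 − 65 = 25.9
Overrun: 25.9 × $495 = $12,820.50
Total: $25,750.00 + $12,820.50 = $38,570.50

$38,570.50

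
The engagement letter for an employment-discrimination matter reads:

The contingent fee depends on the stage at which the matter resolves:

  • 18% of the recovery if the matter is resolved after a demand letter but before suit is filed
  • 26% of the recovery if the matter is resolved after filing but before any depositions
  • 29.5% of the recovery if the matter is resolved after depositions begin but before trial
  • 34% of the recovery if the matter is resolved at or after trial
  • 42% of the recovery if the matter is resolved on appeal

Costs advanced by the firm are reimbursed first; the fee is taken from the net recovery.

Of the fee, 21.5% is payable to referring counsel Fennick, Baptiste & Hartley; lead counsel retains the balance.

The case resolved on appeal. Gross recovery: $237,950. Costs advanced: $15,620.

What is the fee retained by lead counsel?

Fee base (net of costs): $237,950 − $15,620 = $222,330
The matter resolved on appeal, so the 42% rate applies.
$222,330 × 42% = $93,378.60
Referral share: 21.5% of $93,378.60 = $20,076.40; lead counsel retains $93,378.60 − $20,076.40 = $73,302.20.

$73,302.20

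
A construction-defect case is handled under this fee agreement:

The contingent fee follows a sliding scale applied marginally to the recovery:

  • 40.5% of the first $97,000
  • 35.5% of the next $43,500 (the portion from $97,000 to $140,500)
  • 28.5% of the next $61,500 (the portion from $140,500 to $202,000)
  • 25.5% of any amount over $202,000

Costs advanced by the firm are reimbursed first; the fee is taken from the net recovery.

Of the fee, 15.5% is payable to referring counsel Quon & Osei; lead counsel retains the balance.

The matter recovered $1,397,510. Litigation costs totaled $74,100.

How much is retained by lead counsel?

$302,691.29

Fee base (net of costs): $1,397,510 − $74,100 = $1,323,410
First $97,000 at 40.5% = $39,285.00
Next $43,500 at 35.5% = $15,442.50
Next $61,500 at 28.5% = $17,527.50
Remaining $1,121,410 at 25.5% = $285,959.55
Fee: $39,285.00 + $15,442.50 + $17,527.50 + $285,959.55 = $358,214.55
Referral share: 15.5% of $358,214.55 = $55,523.26; lead counsel retains $358,214.55 − $55,523.26 = $302,691.29.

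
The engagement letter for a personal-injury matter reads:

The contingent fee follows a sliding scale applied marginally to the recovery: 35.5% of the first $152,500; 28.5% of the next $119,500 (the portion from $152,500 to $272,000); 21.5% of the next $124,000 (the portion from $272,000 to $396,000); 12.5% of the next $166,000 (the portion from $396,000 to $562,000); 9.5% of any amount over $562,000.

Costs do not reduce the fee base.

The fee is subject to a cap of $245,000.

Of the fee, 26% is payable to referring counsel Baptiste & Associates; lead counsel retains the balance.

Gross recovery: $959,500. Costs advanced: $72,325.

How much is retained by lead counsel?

$128,291.95

Fee base is the gross recovery, $959,500; costs are reimbursed separately.
First $152,500 at 35.5% = $54,137.50
Next $119,500 at 28.5% = $34,057.50
Next $124,000 at 21.5% = $26,660.00
Next $166,000 at 12.5% = $20,750.00
Remaining $397,500 at 9.5% = $37,762.50
Fee: $54,137.50 + $34,057.50 + $26,660.00 + $20,750.00 + $37,762.50 = $173,367.50
$173,367.50 is under the $245,000 cap.
Referral share: 26% of $173,367.50 = $45,075.55; lead counsel retains $173,367.50 − $45,075.55 = $128,291.95.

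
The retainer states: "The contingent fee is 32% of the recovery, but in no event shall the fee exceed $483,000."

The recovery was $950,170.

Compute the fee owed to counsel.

32% of $950,170 = $304,054.40
That is under the $483,000 cap.

$304,054.40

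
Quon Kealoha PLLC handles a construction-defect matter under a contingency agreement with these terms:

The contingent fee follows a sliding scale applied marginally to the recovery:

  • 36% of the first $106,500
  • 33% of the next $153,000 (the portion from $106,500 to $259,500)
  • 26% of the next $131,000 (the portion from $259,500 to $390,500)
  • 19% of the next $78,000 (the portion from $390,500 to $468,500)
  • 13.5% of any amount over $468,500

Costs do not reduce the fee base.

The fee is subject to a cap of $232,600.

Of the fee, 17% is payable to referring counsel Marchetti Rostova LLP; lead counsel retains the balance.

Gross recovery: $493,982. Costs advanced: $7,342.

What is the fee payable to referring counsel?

Fee base is the gross recovery, $493,982; costs are reimbursed separately.
First $106,500 at 36% = $38,340.00
Next $153,000 at 33% = $50,490.00
Next $131,000 at 26% = $34,060.00
Next $78,000 at 19% = $14,820.00
Remaining $25,482 at 13.5% = $3,440.07
Fee: $38,340.00 + $50,490.00 + $34,060.00 + $14,820.00 + $3,440.07 = $141,150.07
$141,150.07 is under the $232,600 cap.
Referral share: 17% of $141,150.07 = $23,995.51; lead counsel retains $141,150.07 − $23,995.51 = $117,154.56.

$23,995.51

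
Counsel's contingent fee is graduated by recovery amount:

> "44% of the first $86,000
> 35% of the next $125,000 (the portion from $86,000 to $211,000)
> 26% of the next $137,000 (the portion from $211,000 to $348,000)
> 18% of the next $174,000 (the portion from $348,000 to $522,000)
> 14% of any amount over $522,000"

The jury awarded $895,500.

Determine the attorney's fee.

First $86,000 at 44% = $37,840.00
Next $125,000 at 35% = $43,750.00
Next $137,000 at 26% = $35,620.00
Next $174,000 at 18% = $31,320.00
Remaining $373,500 at 14% = $52,290.00
Fee: $37,840.00 + $43,750.00 + $35,620.00 + $31,320.00 + $52,290.00 = $200,820.00

$200,820.00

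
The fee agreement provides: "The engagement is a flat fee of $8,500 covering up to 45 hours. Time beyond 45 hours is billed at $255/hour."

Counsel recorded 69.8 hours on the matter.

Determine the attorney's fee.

Flat fee: $8,500.00
Excess hours: 69.8 − 45 = 24.8
Overrun: 24.8 × $255 = $6,324.00
Total: $8,500.00 + $6,324.00 = $14,824.00

$14,824.00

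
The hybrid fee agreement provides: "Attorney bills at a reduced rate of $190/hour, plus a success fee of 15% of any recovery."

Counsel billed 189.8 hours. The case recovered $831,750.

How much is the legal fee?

Hourly: 189.8 × $190 = $36,062.00
Success fee: 15% of $831,750 = $124,762.50
Total: $36,062.00 + $124,762.50 = $160,824.50

$160,824.50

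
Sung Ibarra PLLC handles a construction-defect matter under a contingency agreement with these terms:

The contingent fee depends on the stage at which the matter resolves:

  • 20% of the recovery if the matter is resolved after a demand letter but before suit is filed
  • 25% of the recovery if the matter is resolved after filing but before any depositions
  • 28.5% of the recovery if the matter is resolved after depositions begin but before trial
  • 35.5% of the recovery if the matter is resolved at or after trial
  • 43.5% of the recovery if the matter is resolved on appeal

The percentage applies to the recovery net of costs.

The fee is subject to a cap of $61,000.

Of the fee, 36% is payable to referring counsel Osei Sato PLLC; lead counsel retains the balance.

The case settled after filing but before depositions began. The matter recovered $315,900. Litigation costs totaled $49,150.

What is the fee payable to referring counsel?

$21,960.00

Fee base (net of costs): $315,900 − $49,150 = $266,750
The matter settled after filing but before depositions began, so the 25% rate applies.
$266,750 × 25% = $66,687.50
$66,687.50 exceeds the $61,000 cap, so the fee is capped at $61,000.00.
Referral share: 36% of $61,000.00 = $21,960.00; lead counsel retains $61,000.00 − $21,960.00 = $39,040.00.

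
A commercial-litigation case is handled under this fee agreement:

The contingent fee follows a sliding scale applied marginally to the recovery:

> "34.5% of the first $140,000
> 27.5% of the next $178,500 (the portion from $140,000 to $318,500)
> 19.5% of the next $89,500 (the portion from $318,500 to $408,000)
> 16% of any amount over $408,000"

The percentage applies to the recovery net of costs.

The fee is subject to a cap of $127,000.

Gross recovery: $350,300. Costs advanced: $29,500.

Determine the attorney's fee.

$97,836.00

Fee base (net of costs): $350,300 − $29,500 = $320,800
First $140,000 at 34.5% = $48,300.00
Next $178,500 at 27.5% = $49,087.50
Remaining $2,300 at 19.5% = $448.50
Fee: $48,300.00 + $49,087.50 + $448.50 = $97,836.00
$97,836.00 is under the $127,000 cap.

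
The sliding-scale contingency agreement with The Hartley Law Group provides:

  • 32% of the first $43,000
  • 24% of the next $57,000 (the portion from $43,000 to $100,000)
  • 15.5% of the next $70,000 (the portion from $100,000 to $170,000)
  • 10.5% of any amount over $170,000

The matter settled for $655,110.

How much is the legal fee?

$89,226.55

First $43,000 at 32% = $13,760.00
Next $57,000 at 24% = $13,680.00
Next $70,000 at 15.5% = $10,850.00
Remaining $485,110 at 10.5% = $50,936.55
Fee: $13,760.00 + $13,680.00 + $10,850.00 + $50,936.55 = $89,226.55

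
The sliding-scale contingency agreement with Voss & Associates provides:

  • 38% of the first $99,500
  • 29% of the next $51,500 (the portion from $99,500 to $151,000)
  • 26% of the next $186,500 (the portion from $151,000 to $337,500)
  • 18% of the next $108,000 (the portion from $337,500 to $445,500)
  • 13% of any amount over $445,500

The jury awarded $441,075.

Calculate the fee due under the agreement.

First $99,500 at 38% = $37,810.00
Next $51,500 at 29% = $14,935.00
Next $186,500 at 26% = $48,490.00
Remaining $103,575 at 18% = $18,643.50
Fee: $37,810.00 + $14,935.00 + $48,490.00 + $18,643.50 = $119,878.50

$119,878.50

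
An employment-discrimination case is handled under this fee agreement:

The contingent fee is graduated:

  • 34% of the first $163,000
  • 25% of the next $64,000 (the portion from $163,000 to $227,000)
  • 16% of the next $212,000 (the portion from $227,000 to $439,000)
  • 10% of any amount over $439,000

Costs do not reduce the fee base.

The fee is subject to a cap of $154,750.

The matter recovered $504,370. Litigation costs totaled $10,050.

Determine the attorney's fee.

$111,877.00

Fee base is the gross recovery, $504,370; costs are reimbursed separately.
First $163,000 at 34% = $55,420.00
Next $64,000 at 25% = $16,000.00
Next $212,000 at 16% = $33,920.00
Remaining $65,370 at 10% = $6,537.00
Fee: $55,420.00 + $16,000.00 + $33,920.00 + $6,537.00 = $111,877.00
$111,877.00 is under the $154,750 cap.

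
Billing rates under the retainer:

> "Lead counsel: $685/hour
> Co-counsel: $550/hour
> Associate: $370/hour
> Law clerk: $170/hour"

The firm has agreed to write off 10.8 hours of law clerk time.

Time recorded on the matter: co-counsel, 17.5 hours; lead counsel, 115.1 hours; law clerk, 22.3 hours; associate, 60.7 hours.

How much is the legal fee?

$112,882.50

Lead counsel: 115.1 × $685 = $78,843.50
Co-counsel: 17.5 × $550 = $9,625.00
Associate: 60.7 × $370 = $22,459.00
Law clerk: 22.3 × $170 = $3,791.00
Subtotal: $114,718.50
Write-off: 10.8 × $170 = $1,836.00
Total: $114,718.50 − $1,836.00 = $112,882.50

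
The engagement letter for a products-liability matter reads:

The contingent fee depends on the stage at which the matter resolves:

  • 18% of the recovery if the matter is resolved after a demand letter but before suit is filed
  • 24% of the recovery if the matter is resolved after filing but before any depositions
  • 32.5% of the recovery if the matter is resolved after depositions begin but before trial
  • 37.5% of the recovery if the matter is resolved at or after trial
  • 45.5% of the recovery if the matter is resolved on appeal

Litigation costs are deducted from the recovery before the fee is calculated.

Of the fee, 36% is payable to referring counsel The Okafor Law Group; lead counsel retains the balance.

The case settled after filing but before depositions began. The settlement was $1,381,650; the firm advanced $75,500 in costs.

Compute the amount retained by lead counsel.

Fee base (net of costs): $1,381,650 − $75,500 = $1,306,150
The matter settled after filing but before depositions began, so the 24% rate applies.
$1,306,150 × 24% = $313,476.00
Referral share: 36% of $313,476.00 = $112,851.36; lead counsel retains $313,476.00 − $112,851.36 = $200,624.64.

$200,624.64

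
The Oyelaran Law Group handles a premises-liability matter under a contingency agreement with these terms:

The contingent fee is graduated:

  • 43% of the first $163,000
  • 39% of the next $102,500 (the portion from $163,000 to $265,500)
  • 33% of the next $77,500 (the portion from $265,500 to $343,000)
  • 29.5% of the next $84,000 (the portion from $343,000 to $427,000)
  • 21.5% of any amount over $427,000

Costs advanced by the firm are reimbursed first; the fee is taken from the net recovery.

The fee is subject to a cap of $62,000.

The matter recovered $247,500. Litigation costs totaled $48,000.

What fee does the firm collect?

Fee base (net of costs): $247,500 − $48,000 = $199,500
First $163,000 at 43% = $70,090.00
Remaining $36,500 at 39% = $14,235.00
Fee: $70,090.00 + $14,235.00 = $84,325.00
$84,325.00 exceeds the $62,000 cap, so the fee is capped at $62,000.00.

$62,000.00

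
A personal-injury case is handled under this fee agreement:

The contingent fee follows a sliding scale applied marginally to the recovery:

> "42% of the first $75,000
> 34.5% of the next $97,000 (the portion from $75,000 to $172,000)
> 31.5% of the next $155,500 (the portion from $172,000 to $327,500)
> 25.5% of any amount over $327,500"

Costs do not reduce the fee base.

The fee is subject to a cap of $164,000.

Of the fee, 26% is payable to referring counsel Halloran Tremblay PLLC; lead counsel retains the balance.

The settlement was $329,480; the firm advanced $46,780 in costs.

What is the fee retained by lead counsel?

$84,694.78

Fee base is the gross recovery, $329,480; costs are reimbursed separately.
First $75,000 at 42% = $31,500.00
Next $97,000 at 34.5% = $33,465.00
Next $155,500 at 31.5% = $48,982.50
Remaining $1,980 at 25.5% = $504.90
Fee: $31,500.00 + $33,465.00 + $48,982.50 + $504.90 = $114,452.40
$114,452.40 is under the $164,000 cap.
Referral share: 26% of $114,452.40 = $29,757.62; lead counsel retains $114,452.40 − $29,757.62 = $84,694.78.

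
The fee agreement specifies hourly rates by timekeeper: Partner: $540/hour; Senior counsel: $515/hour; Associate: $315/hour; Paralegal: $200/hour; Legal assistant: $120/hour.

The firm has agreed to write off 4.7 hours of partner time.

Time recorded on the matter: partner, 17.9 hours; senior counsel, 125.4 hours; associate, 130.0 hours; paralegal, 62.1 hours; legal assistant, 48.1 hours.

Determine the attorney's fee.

$130,851.00

Partner: 17.9 × $540 = $9,666.00
Senior counsel: 125.4 × $515 = $64,581.00
Associate: 130.0 × $315 = $40,950.00
Paralegal: 62.1 × $200 = $12,420.00
Legal assistant: 48.1 × $120 = $5,772.00
Subtotal: $133,389.00
Write-off: 4.7 × $540 = $2,538.00
Total: $133,389.00 − $2,538.00 = $130,851.00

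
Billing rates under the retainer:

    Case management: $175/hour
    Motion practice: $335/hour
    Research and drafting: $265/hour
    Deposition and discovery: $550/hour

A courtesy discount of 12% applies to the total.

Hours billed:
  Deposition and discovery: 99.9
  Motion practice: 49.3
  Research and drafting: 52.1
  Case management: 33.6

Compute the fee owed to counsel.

Case management: 33.6 × $175 = $5,880.00
Motion practice: 49.3 × $335 = $16,515.50
Research and drafting: 52.1 × $265 = $13,806.50
Deposition and discovery: 99.9 × $550 = $54,945.00
Subtotal: $91,147.00
Less 12% discount: −$10,937.64
Total: $91,147.00 − $10,937.64 = $80,209.36

$80,209.36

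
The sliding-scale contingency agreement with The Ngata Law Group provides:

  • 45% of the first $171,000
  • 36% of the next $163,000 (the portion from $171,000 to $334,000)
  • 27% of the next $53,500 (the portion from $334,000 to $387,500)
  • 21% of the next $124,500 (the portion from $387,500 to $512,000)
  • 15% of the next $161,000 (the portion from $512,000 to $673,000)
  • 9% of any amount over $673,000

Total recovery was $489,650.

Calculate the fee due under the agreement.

$171,526.50

First $171,000 at 45% = $76,950.00
Next $163,000 at 36% = $58,680.00
Next $53,500 at 27% = $14,445.00
Remaining $102,150 at 21% = $21,451.50
Fee: $76,950.00 + $58,680.00 + $14,445.00 + $21,451.50 = $171,526.50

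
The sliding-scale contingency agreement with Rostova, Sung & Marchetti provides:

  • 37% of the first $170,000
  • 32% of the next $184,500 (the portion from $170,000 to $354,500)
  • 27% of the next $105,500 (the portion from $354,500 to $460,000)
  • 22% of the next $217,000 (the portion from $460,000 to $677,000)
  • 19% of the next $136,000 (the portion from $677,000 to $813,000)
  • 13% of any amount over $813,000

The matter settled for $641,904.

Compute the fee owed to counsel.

$190,443.88

First $170,000 at 37% = $62,900.00
Next $184,500 at 32% = $59,040.00
Next $105,500 at 27% = $28,485.00
Remaining $181,904 at 22% = $40,018.88
Fee: $62,900.00 + $59,040.00 + $28,485.00 + $40,018.88 = $190,443.88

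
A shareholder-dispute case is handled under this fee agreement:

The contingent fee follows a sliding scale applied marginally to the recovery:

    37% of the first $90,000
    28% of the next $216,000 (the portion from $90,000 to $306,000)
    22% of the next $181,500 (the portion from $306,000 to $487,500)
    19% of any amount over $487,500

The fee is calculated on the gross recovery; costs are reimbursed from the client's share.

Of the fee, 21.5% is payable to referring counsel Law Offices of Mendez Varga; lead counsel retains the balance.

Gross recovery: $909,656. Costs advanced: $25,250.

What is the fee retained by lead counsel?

Fee base is the gross recovery, $909,656; costs are reimbursed separately.
First $90,000 at 37% = $33,300.00
Next $216,000 at 28% = $60,480.00
Next $181,500 at 22% = $39,930.00
Remaining $422,156 at 19% = $80,209.64
Fee: $33,300.00 + $60,480.00 + $39,930.00 + $80,209.64 = $213,919.64
Referral share: 21.5% of $213,919.64 = $45,992.72; lead counsel retains $213,919.64 − $45,992.72 = $167,926.92.

$167,926.92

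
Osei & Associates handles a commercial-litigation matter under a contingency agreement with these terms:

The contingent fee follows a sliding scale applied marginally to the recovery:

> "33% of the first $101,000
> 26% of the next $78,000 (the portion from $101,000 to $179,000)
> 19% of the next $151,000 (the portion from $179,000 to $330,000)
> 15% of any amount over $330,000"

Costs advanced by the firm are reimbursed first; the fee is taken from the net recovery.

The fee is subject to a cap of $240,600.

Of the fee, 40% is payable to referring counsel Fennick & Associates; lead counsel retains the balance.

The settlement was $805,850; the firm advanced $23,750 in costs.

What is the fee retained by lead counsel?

Fee base (net of costs): $805,850 − $23,750 = $782,100
First $101,000 at 33% = $33,330.00
Next $78,000 at 26% = $20,280.00
Next $151,000 at 19% = $28,690.00
Remaining $452,100 at 15% = $67,815.00
Fee: $33,330.00 + $20,280.00 + $28,690.00 + $67,815.00 = $150,115.00
$150,115.00 is under the $240,600 cap.
Referral share: 40% of $150,115.00 = $60,046.00; lead counsel retains $150,115.00 − $60,046.00 = $90,069.00.

$90,069.00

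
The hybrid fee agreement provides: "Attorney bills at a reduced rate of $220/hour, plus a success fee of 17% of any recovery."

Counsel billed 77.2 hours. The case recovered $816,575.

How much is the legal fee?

Hourly: 77.2 × $220 = $16,984.00
Success fee: 17% of $816,575 = $138,817.75
Total: $16,984.00 + $138,817.75 = $155,801.75

$155,801.75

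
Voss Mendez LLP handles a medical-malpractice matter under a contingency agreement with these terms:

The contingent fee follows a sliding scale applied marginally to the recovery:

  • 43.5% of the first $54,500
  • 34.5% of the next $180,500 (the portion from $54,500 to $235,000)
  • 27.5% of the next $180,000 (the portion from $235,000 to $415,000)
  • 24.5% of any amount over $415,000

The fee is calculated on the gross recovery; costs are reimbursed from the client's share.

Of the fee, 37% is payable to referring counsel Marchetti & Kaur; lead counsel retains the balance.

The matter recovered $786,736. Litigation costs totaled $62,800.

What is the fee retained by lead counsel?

Fee base is the gross recovery, $786,736; costs are reimbursed separately.
First $54,500 at 43.5% = $23,707.50
Next $180,500 at 34.5% = $62,272.50
Next $180,000 at 27.5% = $49,500.00
Remaining $371,736 at 24.5% = $91,075.32
Fee: $23,707.50 + $62,272.50 + $49,500.00 + $91,075.32 = $226,555.32
Referral share: 37% of $226,555.32 = $83,825.47; lead counsel retains $226,555.32 − $83,825.47 = $142,729.85.

$142,729.85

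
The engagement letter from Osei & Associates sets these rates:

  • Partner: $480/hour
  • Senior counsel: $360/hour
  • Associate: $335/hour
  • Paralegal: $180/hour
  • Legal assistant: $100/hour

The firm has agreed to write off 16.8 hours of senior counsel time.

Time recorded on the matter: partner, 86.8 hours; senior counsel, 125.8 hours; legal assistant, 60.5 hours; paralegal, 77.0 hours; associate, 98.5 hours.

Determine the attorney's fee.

Partner: 86.8 × $480 = $41,664.00
Senior counsel: 125.8 × $360 = $45,288.00
Associate: 98.5 × $335 = $32,997.50
Paralegal: 77.0 × $180 = $13,860.00
Legal assistant: 60.5 × $100 = $6,050.00
Subtotal: $139,859.50
Write-off: 16.8 × $360 = $6,048.00
Total: $139,859.50 − $6,048.00 = $133,811.50

$133,811.50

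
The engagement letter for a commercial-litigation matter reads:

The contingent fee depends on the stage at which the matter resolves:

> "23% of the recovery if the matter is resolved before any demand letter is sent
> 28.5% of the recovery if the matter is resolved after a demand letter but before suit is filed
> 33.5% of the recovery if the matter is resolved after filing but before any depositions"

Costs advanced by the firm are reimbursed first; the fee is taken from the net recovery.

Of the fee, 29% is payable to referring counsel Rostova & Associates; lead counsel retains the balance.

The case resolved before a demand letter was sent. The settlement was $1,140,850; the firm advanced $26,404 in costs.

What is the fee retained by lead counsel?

$181,989.03

Fee base (net of costs): $1,140,850 − $26,404 = $1,114,446
The matter resolved before a demand letter was sent, so the 23% rate applies.
$1,114,446 × 23% = $256,322.58
Referral share: 29% of $256,322.58 = $74,333.55; lead counsel retains $256,322.58 − $74,333.55 = $181,989.03.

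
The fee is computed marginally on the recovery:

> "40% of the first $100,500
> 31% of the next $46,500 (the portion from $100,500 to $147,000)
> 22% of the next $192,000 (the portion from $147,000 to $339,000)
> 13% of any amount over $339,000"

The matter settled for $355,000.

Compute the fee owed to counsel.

First $100,500 at 40% = $40,200.00
Next $46,500 at 31% = $14,415.00
Next $192,000 at 22% = $42,240.00
Remaining $16,000 at 13% = $2,080.00
Fee: $40,200.00 + $14,415.00 + $42,240.00 + $2,080.00 = $98,935.00

$98,935.00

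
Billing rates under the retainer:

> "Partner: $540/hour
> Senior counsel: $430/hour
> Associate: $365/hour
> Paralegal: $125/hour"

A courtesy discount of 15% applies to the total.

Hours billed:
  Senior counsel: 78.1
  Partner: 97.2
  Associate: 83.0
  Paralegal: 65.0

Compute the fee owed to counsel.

Partner: 97.2 × $540 = $52,488.00
Senior counsel: 78.1 × $430 = $33,583.00
Associate: 83.0 × $365 = $30,295.00
Paralegal: 65.0 × $125 = $8,125.00
Subtotal: $124,491.00
Less 15% discount: −$18,673.65
Total: $124,491.00 − $18,673.65 = $105,817.35

$105,817.35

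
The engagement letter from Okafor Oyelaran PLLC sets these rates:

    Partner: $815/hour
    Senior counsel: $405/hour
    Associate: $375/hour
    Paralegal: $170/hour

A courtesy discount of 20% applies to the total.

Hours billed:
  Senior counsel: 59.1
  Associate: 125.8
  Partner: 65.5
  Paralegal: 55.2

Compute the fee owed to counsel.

$107,101.60

Partner: 65.5 × $815 = $53,382.50
Senior counsel: 59.1 × $405 = $23,935.50
Associate: 125.8 × $375 = $47,175.00
Paralegal: 55.2 × $170 = $9,384.00
Subtotal: $133,877.00
Less 20% discount: −$26,775.40
Total: $133,877.00 − $26,775.40 = $107,101.60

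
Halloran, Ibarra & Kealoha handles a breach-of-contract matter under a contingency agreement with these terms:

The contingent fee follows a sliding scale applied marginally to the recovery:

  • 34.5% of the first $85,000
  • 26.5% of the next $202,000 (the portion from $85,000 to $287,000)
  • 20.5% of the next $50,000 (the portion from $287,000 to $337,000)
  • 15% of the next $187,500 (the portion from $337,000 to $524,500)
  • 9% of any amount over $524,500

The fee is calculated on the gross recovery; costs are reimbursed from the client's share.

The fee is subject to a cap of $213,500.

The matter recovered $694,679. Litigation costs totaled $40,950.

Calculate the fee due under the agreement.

Fee base is the gross recovery, $694,679; costs are reimbursed separately.
First $85,000 at 34.5% = $29,325.00
Next $202,000 at 26.5% = $53,530.00
Next $50,000 at 20.5% = $10,250.00
Next $187,500 at 15% = $28,125.00
Remaining $170,179 at 9% = $15,316.11
Fee: $29,325.00 + $53,530.00 + $10,250.00 + $28,125.00 + $15,316.11 = $136,546.11
$136,546.11 is under the $213,500 cap.

$136,546.11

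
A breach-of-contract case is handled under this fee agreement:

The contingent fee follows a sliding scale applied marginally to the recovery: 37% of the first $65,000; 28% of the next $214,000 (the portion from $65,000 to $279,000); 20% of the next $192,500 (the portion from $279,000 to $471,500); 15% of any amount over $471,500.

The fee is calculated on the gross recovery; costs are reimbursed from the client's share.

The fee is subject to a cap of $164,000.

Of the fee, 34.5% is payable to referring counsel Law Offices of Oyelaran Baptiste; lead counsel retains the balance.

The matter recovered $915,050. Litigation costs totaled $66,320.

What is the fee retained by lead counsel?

$107,420.00

Fee base is the gross recovery, $915,050; costs are reimbursed separately.
First $65,000 at 37% = $24,050.00
Next $214,000 at 28% = $59,920.00
Next $192,500 at 20% = $38,500.00
Remaining $443,550 at 15% = $66,532.50
Fee: $24,050.00 + $59,920.00 + $38,500.00 + $66,532.50 = $189,002.50
$189,002.50 exceeds the $164,000 cap, so the fee is capped at $164,000.00.
Referral share: 34.5% of $164,000.00 = $56,580.00; lead counsel retains $164,000.00 − $56,580.00 = $107,420.00.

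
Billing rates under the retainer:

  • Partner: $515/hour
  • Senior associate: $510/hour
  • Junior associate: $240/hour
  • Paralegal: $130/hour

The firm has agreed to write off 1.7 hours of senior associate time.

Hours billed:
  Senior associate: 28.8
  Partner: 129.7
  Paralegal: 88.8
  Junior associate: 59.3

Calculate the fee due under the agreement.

Partner: 129.7 × $515 = $66,795.50
Senior associate: 28.8 × $510 = $14,688.00
Junior associate: 59.3 × $240 = $14,232.00
Paralegal: 88.8 × $130 = $11,544.00
Subtotal: $107,259.50
Write-off: 1.7 × $510 = $867.00
Total: $107,259.50 − $867.00 = $106,392.50

$106,392.50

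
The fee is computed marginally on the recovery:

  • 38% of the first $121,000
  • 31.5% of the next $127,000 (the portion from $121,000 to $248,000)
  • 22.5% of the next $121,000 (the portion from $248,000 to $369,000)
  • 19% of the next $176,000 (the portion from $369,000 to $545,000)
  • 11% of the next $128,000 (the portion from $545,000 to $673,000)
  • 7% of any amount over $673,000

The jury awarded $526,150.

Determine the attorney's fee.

$143,068.50

First $121,000 at 38% = $45,980.00
Next $127,000 at 31.5% = $40,005.00
Next $121,000 at 22.5% = $27,225.00
Remaining $157,150 at 19% = $29,858.50
Fee: $45,980.00 + $40,005.00 + $27,225.00 + $29,858.50 = $143,068.50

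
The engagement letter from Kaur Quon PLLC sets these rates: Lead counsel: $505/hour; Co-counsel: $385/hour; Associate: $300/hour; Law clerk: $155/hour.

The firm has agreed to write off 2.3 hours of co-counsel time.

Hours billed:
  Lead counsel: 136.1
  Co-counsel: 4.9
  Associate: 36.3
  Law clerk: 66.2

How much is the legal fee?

$90,882.50

Lead counsel: 136.1 × $505 = $68,730.50
Co-counsel: 4.9 × $385 = $1,886.50
Associate: 36.3 × $300 = $10,890.00
Law clerk: 66.2 × $155 = $10,261.00
Subtotal: $91,768.00
Write-off: 2.3 × $385 = $885.50
Total: $91,768.00 − $885.50 = $90,882.50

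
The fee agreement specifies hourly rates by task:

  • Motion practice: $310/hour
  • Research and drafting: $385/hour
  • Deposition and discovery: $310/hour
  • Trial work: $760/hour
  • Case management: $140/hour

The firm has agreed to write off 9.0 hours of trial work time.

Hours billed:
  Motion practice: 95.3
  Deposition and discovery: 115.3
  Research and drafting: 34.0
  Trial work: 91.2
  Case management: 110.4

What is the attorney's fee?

Motion practice: 95.3 × $310 = $29,543.00
Research and drafting: 34.0 × $385 = $13,090.00
Deposition and discovery: 115.3 × $310 = $35,743.00
Trial work: 91.2 × $760 = $69,312.00
Case management: 110.4 × $140 = $15,456.00
Subtotal: $163,144.00
Write-off: 9.0 × $760 = $6,840.00
Total: $163,144.00 − $6,840.00 = $156,304.00

$156,304.00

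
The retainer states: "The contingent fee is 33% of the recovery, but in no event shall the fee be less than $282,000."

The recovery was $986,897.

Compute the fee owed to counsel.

33% of $986,897 = $325,676.01
That exceeds the $282,000 minimum.

$325,676.01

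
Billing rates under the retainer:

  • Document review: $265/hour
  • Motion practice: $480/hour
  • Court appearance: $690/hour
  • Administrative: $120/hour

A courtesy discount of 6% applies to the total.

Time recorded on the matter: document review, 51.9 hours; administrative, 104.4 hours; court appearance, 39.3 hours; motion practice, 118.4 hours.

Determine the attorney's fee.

Document review: 51.9 × $265 = $13,753.50
Motion practice: 118.4 × $480 = $56,832.00
Court appearance: 39.3 × $690 = $27,117.00
Administrative: 104.4 × $120 = $12,528.00
Subtotal: $110,230.50
Less 6% discount: −$6,613.83
Total: $110,230.50 − $6,613.83 = $103,616.67

$103,616.67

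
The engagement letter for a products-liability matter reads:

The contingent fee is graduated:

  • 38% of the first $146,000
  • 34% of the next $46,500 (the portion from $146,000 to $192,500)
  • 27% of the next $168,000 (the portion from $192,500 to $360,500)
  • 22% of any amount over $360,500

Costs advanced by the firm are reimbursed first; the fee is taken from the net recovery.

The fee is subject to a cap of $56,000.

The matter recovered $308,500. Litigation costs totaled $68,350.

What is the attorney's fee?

$56,000.00

Fee base (net of costs): $308,500 − $68,350 = $240,150
First $146,000 at 38% = $55,480.00
Next $46,500 at 34% = $15,810.00
Remaining $47,650 at 27% = $12,865.50
Fee: $55,480.00 + $15,810.00 + $12,865.50 = $84,155.50
$84,155.50 exceeds the $56,000 cap, so the fee is capped at $56,000.00.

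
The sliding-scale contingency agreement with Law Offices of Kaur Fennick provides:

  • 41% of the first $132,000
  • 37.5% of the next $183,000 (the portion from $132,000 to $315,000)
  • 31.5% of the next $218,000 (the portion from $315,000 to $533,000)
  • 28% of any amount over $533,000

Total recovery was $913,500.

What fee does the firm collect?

$297,955.00

First $132,000 at 41% = $54,120.00
Next $183,000 at 37.5% = $68,625.00
Next $218,000 at 31.5% = $68,670.00
Remaining $380,500 at 28% = $106,540.00
Fee: $54,120.00 + $68,625.00 + $68,670.00 + $106,540.00 = $297,955.00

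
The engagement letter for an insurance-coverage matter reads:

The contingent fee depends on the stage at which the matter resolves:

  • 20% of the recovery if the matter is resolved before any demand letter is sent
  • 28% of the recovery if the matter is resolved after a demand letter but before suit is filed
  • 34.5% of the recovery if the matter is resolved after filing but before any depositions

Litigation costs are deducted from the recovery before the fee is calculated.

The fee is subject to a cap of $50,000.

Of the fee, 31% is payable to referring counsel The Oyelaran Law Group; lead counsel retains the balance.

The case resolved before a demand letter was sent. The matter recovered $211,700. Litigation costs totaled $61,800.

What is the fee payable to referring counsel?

$9,293.80

Fee base (net of costs): $211,700 − $61,800 = $149,900
The matter resolved before a demand letter was sent, so the 20% rate applies.
$149,900 × 20% = $29,980.00
$29,980.00 is under the $50,000 cap.
Referral share: 31% of $29,980.00 = $9,293.80; lead counsel retains $29,980.00 − $9,293.80 = $20,686.20.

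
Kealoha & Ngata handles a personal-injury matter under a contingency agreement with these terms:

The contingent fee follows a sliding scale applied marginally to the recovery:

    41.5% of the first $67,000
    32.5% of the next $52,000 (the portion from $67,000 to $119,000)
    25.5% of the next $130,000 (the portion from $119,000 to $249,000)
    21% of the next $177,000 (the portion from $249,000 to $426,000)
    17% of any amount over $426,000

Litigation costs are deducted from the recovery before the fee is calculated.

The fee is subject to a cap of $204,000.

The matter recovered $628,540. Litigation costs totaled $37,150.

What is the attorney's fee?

Fee base (net of costs): $628,540 − $37,150 = $591,390
First $67,000 at 41.5% = $27,805.00
Next $52,000 at 32.5% = $16,900.00
Next $130,000 at 25.5% = $33,150.00
Next $177,000 at 21% = $37,170.00
Remaining $165,390 at 17% = $28,116.30
Fee: $27,805.00 + $16,900.00 + $33,150.00 + $37,170.00 + $28,116.30 = $143,141.30
$143,141.30 is under the $204,000 cap.

$143,141.30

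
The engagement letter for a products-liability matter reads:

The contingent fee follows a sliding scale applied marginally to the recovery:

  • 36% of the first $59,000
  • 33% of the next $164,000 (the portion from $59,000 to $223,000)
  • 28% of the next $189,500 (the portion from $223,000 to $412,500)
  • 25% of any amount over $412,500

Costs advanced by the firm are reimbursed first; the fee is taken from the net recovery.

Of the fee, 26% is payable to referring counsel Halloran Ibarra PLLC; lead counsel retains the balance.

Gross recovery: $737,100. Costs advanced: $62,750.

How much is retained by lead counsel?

$143,473.05

Fee base (net of costs): $737,100 − $62,750 = $674,350
First $59,000 at 36% = $21,240.00
Next $164,000 at 33% = $54,120.00
Next $189,500 at 28% = $53,060.00
Remaining $261,850 at 25% = $65,462.50
Fee: $21,240.00 + $54,120.00 + $53,060.00 + $65,462.50 = $193,882.50
Referral share: 26% of $193,882.50 = $50,409.45; lead counsel retains $193,882.50 − $50,409.45 = $143,473.05.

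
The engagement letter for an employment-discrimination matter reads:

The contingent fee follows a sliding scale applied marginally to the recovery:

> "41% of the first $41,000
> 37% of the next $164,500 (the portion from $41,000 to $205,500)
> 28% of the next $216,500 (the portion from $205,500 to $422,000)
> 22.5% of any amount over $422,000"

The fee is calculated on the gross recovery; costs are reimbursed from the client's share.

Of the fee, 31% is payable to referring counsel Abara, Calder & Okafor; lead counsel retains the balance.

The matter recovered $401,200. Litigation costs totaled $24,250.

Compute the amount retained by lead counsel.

$91,404.99

Fee base is the gross recovery, $401,200; costs are reimbursed separately.
First $41,000 at 41% = $16,810.00
Next $164,500 at 37% = $60,865.00
Remaining $195,700 at 28% = $54,796.00
Fee: $16,810.00 + $60,865.00 + $54,796.00 = $132,471.00
Referral share: 31% of $132,471.00 = $41,066.01; lead counsel retains $132,471.00 − $41,066.01 = $91,404.99.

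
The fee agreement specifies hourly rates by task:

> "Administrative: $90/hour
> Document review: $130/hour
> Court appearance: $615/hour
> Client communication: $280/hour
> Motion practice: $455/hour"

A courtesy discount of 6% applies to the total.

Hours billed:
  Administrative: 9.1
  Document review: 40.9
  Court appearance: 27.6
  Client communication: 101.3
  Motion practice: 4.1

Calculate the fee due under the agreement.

$50,139.13

Administrative: 9.1 × $90 = $819.00
Document review: 40.9 × $130 = $5,317.00
Court appearance: 27.6 × $615 = $16,974.00
Client communication: 101.3 × $280 = $28,364.00
Motion practice: 4.1 × $455 = $1,865.50
Subtotal: $53,339.50
Less 6% discount: −$3,200.37
Total: $53,339.50 − $3,200.37 = $50,139.13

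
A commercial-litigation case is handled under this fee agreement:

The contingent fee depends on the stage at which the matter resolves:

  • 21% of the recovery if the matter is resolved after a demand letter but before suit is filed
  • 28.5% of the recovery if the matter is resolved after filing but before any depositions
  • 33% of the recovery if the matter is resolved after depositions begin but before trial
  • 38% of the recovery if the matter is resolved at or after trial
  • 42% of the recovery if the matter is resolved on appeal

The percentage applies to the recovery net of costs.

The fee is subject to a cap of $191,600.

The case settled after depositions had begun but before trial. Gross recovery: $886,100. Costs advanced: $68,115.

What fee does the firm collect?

Fee base (net of costs): $886,100 − $68,115 = $817,985
The matter settled after depositions had begun but before trial, so the 33% rate applies.
$817,985 × 33% = $269,935.05
$269,935.05 exceeds the $191,600 cap, so the fee is capped at $191,600.00.

$191,600.00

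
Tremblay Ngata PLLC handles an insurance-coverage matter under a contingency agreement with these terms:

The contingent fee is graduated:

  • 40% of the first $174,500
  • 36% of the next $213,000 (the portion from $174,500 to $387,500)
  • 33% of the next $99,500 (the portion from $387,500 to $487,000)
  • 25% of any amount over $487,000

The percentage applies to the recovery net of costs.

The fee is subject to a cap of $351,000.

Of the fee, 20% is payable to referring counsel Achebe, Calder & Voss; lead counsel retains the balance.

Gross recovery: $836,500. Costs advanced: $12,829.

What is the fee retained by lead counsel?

$210,786.20

Fee base (net of costs): $836,500 − $12,829 = $823,671
First $174,500 at 40% = $69,800.00
Next $213,000 at 36% = $76,680.00
Next $99,500 at 33% = $32,835.00
Remaining $336,671 at 25% = $84,167.75
Fee: $69,800.00 + $76,680.00 + $32,835.00 + $84,167.75 = $263,482.75
$263,482.75 is under the $351,000 cap.
Referral share: 20% of $263,482.75 = $52,696.55; lead counsel retains $263,482.75 − $52,696.55 = $210,786.20.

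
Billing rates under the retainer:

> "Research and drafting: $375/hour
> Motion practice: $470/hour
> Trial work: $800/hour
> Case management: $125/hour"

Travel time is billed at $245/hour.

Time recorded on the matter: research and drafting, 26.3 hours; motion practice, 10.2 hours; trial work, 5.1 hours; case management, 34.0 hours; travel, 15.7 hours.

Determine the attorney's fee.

$26,833.00

Research and drafting: 26.3 × $375 = $9,862.50
Motion practice: 10.2 × $470 = $4,794.00
Trial work: 5.1 × $800 = $4,080.00
Case management: 34.0 × $125 = $4,250.00
Subtotal: $9,862.50 + $4,794.00 + $4,080.00 + $4,250.00 = $22,986.50
Travel: 15.7 × $245 = $3,846.50
Total: $22,986.50 + $3,846.50 = $26,833.00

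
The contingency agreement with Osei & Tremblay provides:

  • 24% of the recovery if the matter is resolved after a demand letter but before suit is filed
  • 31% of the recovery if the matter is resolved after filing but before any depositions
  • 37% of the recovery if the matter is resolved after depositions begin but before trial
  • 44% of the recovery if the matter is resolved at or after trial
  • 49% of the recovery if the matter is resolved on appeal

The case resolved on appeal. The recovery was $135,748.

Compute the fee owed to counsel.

$66,516.52

The matter resolved on appeal, so the 49% rate applies.
$135,748 × 49% = $66,516.52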